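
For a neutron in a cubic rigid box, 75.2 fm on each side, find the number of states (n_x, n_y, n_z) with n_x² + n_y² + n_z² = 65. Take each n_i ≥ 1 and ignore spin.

degeneracy = 6

The level has n_x² + n_y² + n_z² = 65. The ordered positive-integer solutions are (2, 5, 6), (2, 6, 5), (5, 2, 6), (5, 6, 2), (6, 2, 5), (6, 5, 2).
That gives 6 states.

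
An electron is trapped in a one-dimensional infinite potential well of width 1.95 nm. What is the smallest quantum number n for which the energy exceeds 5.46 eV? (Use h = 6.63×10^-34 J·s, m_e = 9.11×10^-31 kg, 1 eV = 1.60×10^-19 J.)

n = 8

E_1 = h²/(8m_eL²) = 1.586×10^-20 J = 0.09912 eV.
Need n² > 5.46/0.09912 = 55.08, i.e. n > 7.422.
The smallest integer satisfying this is n = 8.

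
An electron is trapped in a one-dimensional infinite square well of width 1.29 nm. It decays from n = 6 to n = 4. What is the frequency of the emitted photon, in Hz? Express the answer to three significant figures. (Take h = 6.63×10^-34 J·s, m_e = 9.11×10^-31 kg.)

E_1 = h²/(8m_eL²) = 3.624×10^-20 J and ΔE = (6² − 4²)E_1 = 7.248×10^-19 J.
f = ΔE/h = 7.248×10^-19/6.63×10^-34 = 1.09×10^15 Hz.

f = 1.09×10^15 Hz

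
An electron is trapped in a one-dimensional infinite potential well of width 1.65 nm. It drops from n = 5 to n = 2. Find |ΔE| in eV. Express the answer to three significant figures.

|ΔE| = 2.90 eV

E_1 = h²/(8m_eL²) = 2.213×10^-20 J.
|ΔE| = |5² − 2²|·E_1 = 21·2.213×10^-20 J = 4.647×10^-19 J = 2.90 eV.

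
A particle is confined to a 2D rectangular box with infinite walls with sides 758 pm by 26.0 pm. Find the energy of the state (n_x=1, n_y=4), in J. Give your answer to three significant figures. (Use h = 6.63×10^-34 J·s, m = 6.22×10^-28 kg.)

E = 2.09×10^-18 J

For a 2D rectangular well E = (h²/8m)·Σ n_i²/L_i² = (6.63×10^-34)²/(8·6.22×10^-28) · [1²/(758 pm)² + 4²/(26.0 pm)²].
Evaluating gives E = 2.09×10^-18 J.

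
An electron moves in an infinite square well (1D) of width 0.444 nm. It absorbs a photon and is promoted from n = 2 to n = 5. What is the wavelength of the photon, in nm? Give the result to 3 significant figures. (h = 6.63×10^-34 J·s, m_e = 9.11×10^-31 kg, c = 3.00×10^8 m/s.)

E_1 = h²/(8m_eL²) = 3.060×10^-19 J, so ΔE = (5² − 2²)E_1 = 6.426×10^-18 J.
λ = hc/ΔE = (6.63×10^-34·3.00×10^8)/6.426×10^-18 = 3.10×10^-8 m = 31.0 nm.

λ = 31.0 nm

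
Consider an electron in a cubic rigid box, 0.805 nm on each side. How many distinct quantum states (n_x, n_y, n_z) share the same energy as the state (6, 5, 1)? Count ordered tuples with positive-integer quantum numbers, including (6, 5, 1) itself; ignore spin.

degeneracy = 12

The level has n_x² + n_y² + n_z² = 62. The ordered positive-integer solutions are (1, 5, 6), (1, 6, 5), (2, 3, 7), (2, 7, 3), (3, 2, 7), (3, 7, 2), (5, 1, 6), (5, 6, 1), (6, 1, 5), (6, 5, 1), (7, 2, 3), (7, 3, 2).
That gives 12 states.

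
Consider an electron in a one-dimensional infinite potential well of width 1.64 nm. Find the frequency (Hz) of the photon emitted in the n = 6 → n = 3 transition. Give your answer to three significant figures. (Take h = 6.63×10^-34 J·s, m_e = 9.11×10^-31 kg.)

E_1 = h²/(8m_eL²) = 2.242×10^-20 J and ΔE = (6² − 3²)E_1 = 6.053×10^-19 J.
f = ΔE/h = 6.053×10^-19/6.63×10^-34 = 9.13×10^14 Hz.

f = 9.13×10^14 Hz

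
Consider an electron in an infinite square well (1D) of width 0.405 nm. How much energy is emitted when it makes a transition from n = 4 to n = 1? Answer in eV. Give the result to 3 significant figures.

E_1 = h²/(8m_eL²) = 3.673×10^-19 J.
|ΔE| = |4² − 1²|·E_1 = 15·3.673×10^-19 J = 5.509×10^-18 J = 34.4 eV.

|ΔE| = 34.4 eV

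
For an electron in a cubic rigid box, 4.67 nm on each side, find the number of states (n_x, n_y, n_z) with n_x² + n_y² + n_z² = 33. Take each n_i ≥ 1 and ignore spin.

degeneracy = 6

The level has n_x² + n_y² + n_z² = 33. The ordered positive-integer solutions are (1, 4, 4), (2, 2, 5), (2, 5, 2), (4, 1, 4), (4, 4, 1), (5, 2, 2).
That gives 6 states.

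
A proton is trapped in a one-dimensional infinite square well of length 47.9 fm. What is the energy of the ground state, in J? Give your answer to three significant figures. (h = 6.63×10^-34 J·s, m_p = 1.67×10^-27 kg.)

For an infinite well E_n = n²h²/(8m_pL²), so E_1 = h²/(8m_pL²) = (6.63×10^-34)²/(8·1.67×10^-27·(4.79×10^-14 m)²) = 1.434×10^-14 J.

E_1 = 1.43×10^-14 J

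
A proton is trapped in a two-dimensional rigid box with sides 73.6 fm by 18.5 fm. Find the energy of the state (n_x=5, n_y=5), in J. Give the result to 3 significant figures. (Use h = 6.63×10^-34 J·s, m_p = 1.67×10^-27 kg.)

E = 2.56×10^-12 J

For a 2D rectangular well E = (h²/8m_p)·Σ n_i²/L_i² = (6.63×10^-34)²/(8·1.67×10^-27) · [5²/(73.6 fm)² + 5²/(18.5 fm)²].
Evaluating gives E = 2.56×10^-12 J.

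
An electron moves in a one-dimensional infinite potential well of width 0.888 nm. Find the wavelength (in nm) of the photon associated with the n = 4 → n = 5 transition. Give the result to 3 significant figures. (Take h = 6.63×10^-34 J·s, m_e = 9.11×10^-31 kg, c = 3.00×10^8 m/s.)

E_1 = h²/(8m_eL²) = 7.649×10^-20 J, so ΔE = (5² − 4²)E_1 = 6.884×10^-19 J.
λ = hc/ΔE = (6.63×10^-34·3.00×10^8)/6.884×10^-19 = 2.89×10^-7 m = 289 nm.

λ = 289 nm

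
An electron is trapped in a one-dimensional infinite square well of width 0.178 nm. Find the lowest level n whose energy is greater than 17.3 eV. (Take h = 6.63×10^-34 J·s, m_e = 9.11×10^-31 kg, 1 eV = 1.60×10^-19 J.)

n = 2

E_1 = h²/(8m_eL²) = 1.904×10^-18 J = 11.90 eV.
Need n² > 17.3/11.90 = 1.454, i.e. n > 1.206.
The smallest integer satisfying this is n = 2.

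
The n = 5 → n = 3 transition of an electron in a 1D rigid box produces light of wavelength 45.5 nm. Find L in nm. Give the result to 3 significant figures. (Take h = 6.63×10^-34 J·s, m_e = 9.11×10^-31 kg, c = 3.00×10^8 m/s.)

L = 0.470 nm

The photon carries ΔE = hc/λ = 6.63×10^-34·3.00×10^8/4.55×10^-8 m = 4.371×10^-18 J.
Since ΔE = (5² − 3²)E_1, E_1 = 2.732×10^-19 J, and L = h/√(8m_eE_1) = 4.70×10^-10 m = 0.470 nm.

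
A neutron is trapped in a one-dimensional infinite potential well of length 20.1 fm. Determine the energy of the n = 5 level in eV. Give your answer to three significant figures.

E_5 = 1.27×10^7 eV

For an infinite well E_n = n²h²/(8m_nL²), so E_1 = h²/(8m_nL²) = (6.626×10^-34)²/(8·1.675×10^-27·(2.01×10^-14 m)²) = 8.110×10^-14 J.
Then E_5 = 5²·E_1 = 25·8.110×10^-14 J = 2.027×10^-12 J.
Converting, E_5 = 2.027×10^-12 J / (1.602×10^-19 J/eV) = 1.27×10^7 eV.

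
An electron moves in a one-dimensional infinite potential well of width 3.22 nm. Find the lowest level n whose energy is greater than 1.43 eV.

n = 7

E_1 = h²/(8m_eL²) = 5.811×10^-21 J = 0.03627 eV.
Need n² > 1.43/0.03627 = 39.43, i.e. n > 6.279.
The smallest integer satisfying this is n = 7.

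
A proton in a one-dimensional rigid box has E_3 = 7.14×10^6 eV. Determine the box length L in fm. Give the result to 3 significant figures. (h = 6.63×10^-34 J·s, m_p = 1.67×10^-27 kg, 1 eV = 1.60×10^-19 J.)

L = 16.1 fm

From E_n = n²h²/(8m_pL²), L = n·h/√(8m_pE_n).
E_3 = 7.14×10^6 eV = 1.142×10^-12 J, so L = 3·6.63×10^-34/√(8·1.67×10^-27·1.142×10^-12) = 1.61×10^-14 m = 16.1 fm.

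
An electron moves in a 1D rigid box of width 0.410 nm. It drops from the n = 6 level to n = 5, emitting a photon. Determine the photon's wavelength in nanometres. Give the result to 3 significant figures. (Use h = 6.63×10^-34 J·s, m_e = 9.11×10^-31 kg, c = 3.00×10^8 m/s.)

E_1 = h²/(8m_eL²) = 3.588×10^-19 J, so ΔE = (6² − 5²)E_1 = 3.947×10^-18 J.
λ = hc/ΔE = (6.63×10^-34·3.00×10^8)/3.947×10^-18 = 5.04×10^-8 m = 50.4 nm.

λ = 50.4 nm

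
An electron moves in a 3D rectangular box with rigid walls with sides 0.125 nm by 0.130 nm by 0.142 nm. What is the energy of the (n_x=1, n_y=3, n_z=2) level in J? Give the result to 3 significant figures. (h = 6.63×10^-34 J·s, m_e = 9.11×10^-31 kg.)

For a 3D rectangular well E = (h²/8m_e)·Σ n_i²/L_i² = (6.63×10^-34)²/(8·9.11×10^-31) · [1²/(0.125 nm)² + 3²/(0.130 nm)² + 2²/(0.142 nm)²].
Evaluating gives E = 4.79×10^-17 J.

E = 4.79×10^-17 J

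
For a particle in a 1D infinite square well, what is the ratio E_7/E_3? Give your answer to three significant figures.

5.44

E_n ∝ n², so E_7/E_3 = 7²/3² = 49/9 = 5.44.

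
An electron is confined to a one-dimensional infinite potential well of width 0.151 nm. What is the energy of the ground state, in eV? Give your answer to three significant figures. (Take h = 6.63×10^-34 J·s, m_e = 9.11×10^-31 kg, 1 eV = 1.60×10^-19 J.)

For an infinite well E_n = n²h²/(8m_eL²), so E_1 = h²/(8m_eL²) = (6.63×10^-34)²/(8·9.11×10^-31·(1.51×10^-10 m)²) = 2.645×10^-18 J.
Converting, E_1 = 2.645×10^-18 J / (1.60×10^-19 J/eV) = 16.5 eV.

E_1 = 16.5 eV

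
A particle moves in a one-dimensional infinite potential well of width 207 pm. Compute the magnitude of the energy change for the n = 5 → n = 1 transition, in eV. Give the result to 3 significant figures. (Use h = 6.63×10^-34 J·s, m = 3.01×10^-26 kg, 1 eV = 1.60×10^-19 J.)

|ΔE| = 0.00639 eV

E_1 = h²/(8mL²) = 4.260×10^-23 J.
|ΔE| = |5² − 1²|·E_1 = 24·4.260×10^-23 J = 1.022×10^-21 J = 0.00639 eV.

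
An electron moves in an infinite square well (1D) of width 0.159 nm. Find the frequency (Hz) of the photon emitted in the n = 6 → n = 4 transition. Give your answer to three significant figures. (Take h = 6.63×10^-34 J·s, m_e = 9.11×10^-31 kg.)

E_1 = h²/(8m_eL²) = 2.386×10^-18 J and ΔE = (6² − 4²)E_1 = 4.772×10^-17 J.
f = ΔE/h = 4.772×10^-17/6.63×10^-34 = 7.20×10^16 Hz.

f = 7.20×10^16 Hz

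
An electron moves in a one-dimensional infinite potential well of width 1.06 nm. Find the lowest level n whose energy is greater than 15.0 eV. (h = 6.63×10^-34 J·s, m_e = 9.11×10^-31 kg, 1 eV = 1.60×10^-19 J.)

E_1 = h²/(8m_eL²) = 5.368×10^-20 J = 0.3355 eV.
Need n² > 15.0/0.3355 = 44.71, i.e. n > 6.687.
The smallest integer satisfying this is n = 7.

n = 7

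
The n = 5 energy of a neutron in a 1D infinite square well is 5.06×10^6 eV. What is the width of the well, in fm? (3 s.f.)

L = 31.8 fm

From E_n = n²h²/(8m_nL²), L = n·h/√(8m_nE_n).
E_5 = 5.06×10^6 eV = 8.106×10^-13 J, so L = 5·6.626×10^-34/√(8·1.675×10^-27·8.106×10^-13) = 3.18×10^-14 m = 31.8 fm.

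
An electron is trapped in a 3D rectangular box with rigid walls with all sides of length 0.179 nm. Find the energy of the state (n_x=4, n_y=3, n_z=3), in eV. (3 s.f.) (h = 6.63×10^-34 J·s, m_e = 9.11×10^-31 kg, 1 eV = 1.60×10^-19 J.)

For a 3D rectangular well E = (h²/8m_e)·Σ n_i²/L_i² = (6.63×10^-34)²/(8·9.11×10^-31) · [4²/(0.179 nm)² + 3²/(0.179 nm)² + 3²/(0.179 nm)²].
Evaluating gives E = 6.400×10^-17 J = 400 eV.

E = 400 eV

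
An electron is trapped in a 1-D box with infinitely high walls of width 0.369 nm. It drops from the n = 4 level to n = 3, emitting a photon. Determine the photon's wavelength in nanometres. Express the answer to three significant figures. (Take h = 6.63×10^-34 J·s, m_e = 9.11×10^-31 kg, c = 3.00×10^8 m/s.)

E_1 = h²/(8m_eL²) = 4.430×10^-19 J, so ΔE = (4² − 3²)E_1 = 3.101×10^-18 J.
λ = hc/ΔE = (6.63×10^-34·3.00×10^8)/3.101×10^-18 = 6.41×10^-8 m = 64.1 nm.

λ = 64.1 nm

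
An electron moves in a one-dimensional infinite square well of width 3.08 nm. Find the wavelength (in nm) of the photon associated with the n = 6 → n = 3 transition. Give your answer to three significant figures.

E_1 = h²/(8m_eL²) = 6.351×10^-21 J, so ΔE = (6² − 3²)E_1 = 1.715×10^-19 J.
λ = hc/ΔE = (6.626×10^-34·2.998×10^8)/1.715×10^-19 = 1.16×10^-6 m = 1.16×10^3 nm.

λ = 1.16×10^3 nm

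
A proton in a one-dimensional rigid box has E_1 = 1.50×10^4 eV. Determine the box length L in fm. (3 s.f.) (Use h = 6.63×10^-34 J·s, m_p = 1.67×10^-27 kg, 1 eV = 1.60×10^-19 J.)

From E_n = n²h²/(8m_pL²), L = n·h/√(8m_pE_n).
E_1 = 1.50×10^4 eV = 2.400×10^-15 J, so L = 1·6.63×10^-34/√(8·1.67×10^-27·2.400×10^-15) = 1.17×10^-13 m = 117 fm.

L = 117 fm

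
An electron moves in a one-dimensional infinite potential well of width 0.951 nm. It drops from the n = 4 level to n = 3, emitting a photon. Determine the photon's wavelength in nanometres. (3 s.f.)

λ = 426 nm

E_1 = h²/(8m_eL²) = 6.662×10^-20 J, so ΔE = (4² − 3²)E_1 = 4.663×10^-19 J.
λ = hc/ΔE = (6.626×10^-34·2.998×10^8)/4.663×10^-19 = 4.26×10^-7 m = 426 nm.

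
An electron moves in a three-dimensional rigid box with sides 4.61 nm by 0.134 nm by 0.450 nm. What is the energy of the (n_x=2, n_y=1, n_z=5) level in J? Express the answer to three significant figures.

E = 1.08×10^-17 J

For a 3D rectangular well E = (h²/8m_e)·Σ n_i²/L_i² = (6.626×10^-34)²/(8·9.109×10^-31) · [2²/(4.61 nm)² + 1²/(0.134 nm)² + 5²/(0.450 nm)²].
Evaluating gives E = 1.08×10^-17 J.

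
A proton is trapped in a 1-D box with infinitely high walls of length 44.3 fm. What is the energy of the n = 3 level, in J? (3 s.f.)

E_3 = 1.50×10^-13 J

For an infinite well E_n = n²h²/(8m_pL²), so E_1 = h²/(8m_pL²) = (6.626×10^-34)²/(8·1.673×10^-27·(4.43×10^-14 m)²) = 1.672×10^-14 J.
Then E_3 = 3²·E_1 = 9·1.672×10^-14 J = 1.50×10^-13 J.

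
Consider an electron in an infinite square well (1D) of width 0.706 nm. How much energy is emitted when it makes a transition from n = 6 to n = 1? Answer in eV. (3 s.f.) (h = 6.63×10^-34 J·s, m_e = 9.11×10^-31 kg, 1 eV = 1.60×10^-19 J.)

|ΔE| = 26.5 eV

E_1 = h²/(8m_eL²) = 1.210×10^-19 J.
|ΔE| = |6² − 1²|·E_1 = 35·1.210×10^-19 J = 4.235×10^-18 J = 26.5 eV.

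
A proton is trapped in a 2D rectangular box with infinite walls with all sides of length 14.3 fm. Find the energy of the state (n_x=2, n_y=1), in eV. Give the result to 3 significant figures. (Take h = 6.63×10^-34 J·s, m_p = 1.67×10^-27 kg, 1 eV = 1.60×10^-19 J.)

For a 2D rectangular well E = (h²/8m_p)·Σ n_i²/L_i² = (6.63×10^-34)²/(8·1.67×10^-27) · [2²/(14.3 fm)² + 1²/(14.3 fm)²].
Evaluating gives E = 8.045×10^-13 J = 5.03×10^6 eV.

E = 5.03×10^6 eV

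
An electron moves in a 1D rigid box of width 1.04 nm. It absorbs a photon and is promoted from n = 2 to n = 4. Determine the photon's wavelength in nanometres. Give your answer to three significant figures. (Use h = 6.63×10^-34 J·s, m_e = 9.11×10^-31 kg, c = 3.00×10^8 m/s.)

E_1 = h²/(8m_eL²) = 5.576×10^-20 J, so ΔE = (4² − 2²)E_1 = 6.691×10^-19 J.
λ = hc/ΔE = (6.63×10^-34·3.00×10^8)/6.691×10^-19 = 2.97×10^-7 m = 297 nm.

λ = 297 nm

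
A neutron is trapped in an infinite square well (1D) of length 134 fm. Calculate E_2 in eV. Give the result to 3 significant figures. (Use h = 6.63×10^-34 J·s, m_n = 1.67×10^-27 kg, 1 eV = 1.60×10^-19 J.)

E_2 = 4.58×10^4 eV

For an infinite well E_n = n²h²/(8m_nL²), so E_1 = h²/(8m_nL²) = (6.63×10^-34)²/(8·1.67×10^-27·(1.34×10^-13 m)²) = 1.832×10^-15 J.
Then E_2 = 2²·E_1 = 4·1.832×10^-15 J = 7.328×10^-15 J.
Converting, E_2 = 7.328×10^-15 J / (1.60×10^-19 J/eV) = 4.58×10^4 eV.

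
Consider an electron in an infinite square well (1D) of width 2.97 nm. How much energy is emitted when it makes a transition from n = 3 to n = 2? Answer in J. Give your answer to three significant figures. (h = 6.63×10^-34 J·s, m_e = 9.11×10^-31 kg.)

|ΔE| = 3.42×10^-20 J

E_1 = h²/(8m_eL²) = 6.838×10^-21 J.
|ΔE| = |3² − 2²|·E_1 = 5·6.838×10^-21 J = 3.42×10^-20 J.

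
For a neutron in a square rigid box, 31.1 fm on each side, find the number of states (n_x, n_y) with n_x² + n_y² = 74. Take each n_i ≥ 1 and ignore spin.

The level has n_x² + n_y² = 74. The ordered positive-integer solutions are (5, 7), (7, 5).
That gives 2 states.

degeneracy = 2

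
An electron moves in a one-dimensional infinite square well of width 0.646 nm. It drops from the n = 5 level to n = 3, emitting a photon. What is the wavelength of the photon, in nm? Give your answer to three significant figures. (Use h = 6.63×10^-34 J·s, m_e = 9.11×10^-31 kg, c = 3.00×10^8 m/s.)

E_1 = h²/(8m_eL²) = 1.445×10^-19 J, so ΔE = (5² − 3²)E_1 = 2.312×10^-18 J.
λ = hc/ΔE = (6.63×10^-34·3.00×10^8)/2.312×10^-18 = 8.60×10^-8 m = 86.0 nm.

λ = 86.0 nm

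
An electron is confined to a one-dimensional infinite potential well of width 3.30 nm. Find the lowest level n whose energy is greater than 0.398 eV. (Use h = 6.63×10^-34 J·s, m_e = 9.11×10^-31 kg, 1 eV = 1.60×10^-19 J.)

n = 4

E_1 = h²/(8m_eL²) = 5.538×10^-21 J = 0.03461 eV.
Need n² > 0.398/0.03461 = 11.50, i.e. n > 3.391.
The smallest integer satisfying this is n = 4.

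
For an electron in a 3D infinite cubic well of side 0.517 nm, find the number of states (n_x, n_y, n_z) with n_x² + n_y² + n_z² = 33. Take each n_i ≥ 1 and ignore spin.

The level has n_x² + n_y² + n_z² = 33. The ordered positive-integer solutions are (1, 4, 4), (2, 2, 5), (2, 5, 2), (4, 1, 4), (4, 4, 1), (5, 2, 2).
That gives 6 states.

degeneracy = 6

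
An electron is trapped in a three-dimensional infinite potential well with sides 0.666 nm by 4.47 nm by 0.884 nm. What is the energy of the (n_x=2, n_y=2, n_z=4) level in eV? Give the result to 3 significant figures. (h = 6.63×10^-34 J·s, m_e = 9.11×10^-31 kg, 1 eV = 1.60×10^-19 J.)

E = 11.2 eV

For a 3D rectangular well E = (h²/8m_e)·Σ n_i²/L_i² = (6.63×10^-34)²/(8·9.11×10^-31) · [2²/(0.666 nm)² + 2²/(4.47 nm)² + 4²/(0.884 nm)²].
Evaluating gives E = 1.791×10^-18 J = 11.2 eV.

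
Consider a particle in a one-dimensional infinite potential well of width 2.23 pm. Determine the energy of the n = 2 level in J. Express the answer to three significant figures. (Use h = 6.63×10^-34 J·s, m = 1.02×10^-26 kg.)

For an infinite well E_n = n²h²/(8mL²), so E_1 = h²/(8mL²) = (6.63×10^-34)²/(8·1.02×10^-26·(2.23×10^-12 m)²) = 1.083×10^-18 J.
Then E_2 = 2²·E_1 = 4·1.083×10^-18 J = 4.33×10^-18 J.

E_2 = 4.33×10^-18 J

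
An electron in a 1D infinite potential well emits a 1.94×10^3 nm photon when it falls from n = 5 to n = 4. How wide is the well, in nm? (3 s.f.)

L = 2.30 nm

The photon carries ΔE = hc/λ = 6.626×10^-34·2.998×10^8/1.94×10^-6 m = 1.024×10^-19 J.
Since ΔE = (5² − 4²)E_1, E_1 = 1.138×10^-20 J, and L = h/√(8m_eE_1) = 2.30×10^-9 m = 2.30 nm.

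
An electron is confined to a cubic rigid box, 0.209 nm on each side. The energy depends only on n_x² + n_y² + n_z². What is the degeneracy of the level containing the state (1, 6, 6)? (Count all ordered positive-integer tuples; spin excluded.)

The level has n_x² + n_y² + n_z² = 73. The ordered positive-integer solutions are (1, 6, 6), (6, 1, 6), (6, 6, 1).
That gives 3 states.

degeneracy = 3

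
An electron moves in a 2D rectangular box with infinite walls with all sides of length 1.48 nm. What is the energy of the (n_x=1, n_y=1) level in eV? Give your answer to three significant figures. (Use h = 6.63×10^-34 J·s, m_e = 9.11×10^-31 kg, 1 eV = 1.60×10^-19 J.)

E = 0.344 eV

For a 2D rectangular well E = (h²/8m_e)·Σ n_i²/L_i² = (6.63×10^-34)²/(8·9.11×10^-31) · [1²/(1.48 nm)² + 1²/(1.48 nm)²].
Evaluating gives E = 5.507×10^-20 J = 0.344 eV.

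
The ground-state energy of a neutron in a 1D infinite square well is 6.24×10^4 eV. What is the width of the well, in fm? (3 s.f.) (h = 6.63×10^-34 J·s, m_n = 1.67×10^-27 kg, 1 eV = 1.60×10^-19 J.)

L = 57.4 fm

From E_n = n²h²/(8m_nL²), L = n·h/√(8m_nE_n).
E_1 = 6.24×10^4 eV = 9.984×10^-15 J, so L = 1·6.63×10^-34/√(8·1.67×10^-27·9.984×10^-15) = 5.74×10^-14 m = 57.4 fm.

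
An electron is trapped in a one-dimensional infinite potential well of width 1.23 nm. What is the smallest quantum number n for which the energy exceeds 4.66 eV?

n = 5

E_1 = h²/(8m_eL²) = 3.982×10^-20 J = 0.2486 eV.
Need n² > 4.66/0.2486 = 18.74, i.e. n > 4.329.
The smallest integer satisfying this is n = 5.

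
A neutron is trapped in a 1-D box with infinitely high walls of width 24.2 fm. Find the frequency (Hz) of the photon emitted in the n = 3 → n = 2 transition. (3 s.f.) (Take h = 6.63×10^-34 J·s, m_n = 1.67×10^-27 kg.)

f = 4.24×10^20 Hz

E_1 = h²/(8m_nL²) = 5.618×10^-14 J and ΔE = (3² − 2²)E_1 = 2.809×10^-13 J.
f = ΔE/h = 2.809×10^-13/6.63×10^-34 = 4.24×10^20 Hz.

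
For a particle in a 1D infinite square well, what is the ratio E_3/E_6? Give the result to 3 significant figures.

E_n ∝ n², so E_3/E_6 = 3²/6² = 9/36 = 0.250.

0.250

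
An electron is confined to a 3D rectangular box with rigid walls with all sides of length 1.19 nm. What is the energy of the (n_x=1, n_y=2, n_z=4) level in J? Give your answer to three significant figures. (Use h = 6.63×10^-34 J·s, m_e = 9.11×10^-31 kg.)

For a 3D rectangular well E = (h²/8m_e)·Σ n_i²/L_i² = (6.63×10^-34)²/(8·9.11×10^-31) · [1²/(1.19 nm)² + 2²/(1.19 nm)² + 4²/(1.19 nm)²].
Evaluating gives E = 8.94×10^-19 J.

E = 8.94×10^-19 J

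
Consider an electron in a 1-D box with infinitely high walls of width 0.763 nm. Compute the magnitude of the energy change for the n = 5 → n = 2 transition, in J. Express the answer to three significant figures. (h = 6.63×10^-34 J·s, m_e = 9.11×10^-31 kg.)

E_1 = h²/(8m_eL²) = 1.036×10^-19 J.
|ΔE| = |5² − 2²|·E_1 = 21·1.036×10^-19 J = 2.18×10^-18 J.

|ΔE| = 2.18×10^-18 J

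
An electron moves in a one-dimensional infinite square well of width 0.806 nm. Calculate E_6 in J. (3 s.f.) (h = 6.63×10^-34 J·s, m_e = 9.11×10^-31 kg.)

E_6 = 3.34×10^-18 J

For an infinite well E_n = n²h²/(8m_eL²), so E_1 = h²/(8m_eL²) = (6.63×10^-34)²/(8·9.11×10^-31·(8.06×10^-10 m)²) = 9.284×10^-20 J.
Then E_6 = 6²·E_1 = 36·9.284×10^-20 J = 3.34×10^-18 J.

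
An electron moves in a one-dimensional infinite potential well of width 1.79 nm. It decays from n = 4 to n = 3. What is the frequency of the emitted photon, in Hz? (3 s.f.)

E_1 = h²/(8m_eL²) = 1.880×10^-20 J and ΔE = (4² − 3²)E_1 = 1.316×10^-19 J.
f = ΔE/h = 1.316×10^-19/6.626×10^-34 = 1.99×10^14 Hz.

f = 1.99×10^14 Hz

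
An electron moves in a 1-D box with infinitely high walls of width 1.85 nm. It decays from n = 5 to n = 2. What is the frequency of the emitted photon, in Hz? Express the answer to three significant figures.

E_1 = h²/(8m_eL²) = 1.760×10^-20 J and ΔE = (5² − 2²)E_1 = 3.696×10^-19 J.
f = ΔE/h = 3.696×10^-19/6.626×10^-34 = 5.58×10^14 Hz.

f = 5.58×10^14 Hz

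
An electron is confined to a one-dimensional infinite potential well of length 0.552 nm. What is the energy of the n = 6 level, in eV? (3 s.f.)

For an infinite well E_n = n²h²/(8m_eL²), so E_1 = h²/(8m_eL²) = (6.626×10^-34)²/(8·9.109×10^-31·(5.52×10^-10 m)²) = 1.977×10^-19 J.
Then E_6 = 6²·E_1 = 36·1.977×10^-19 J = 7.117×10^-18 J.
Converting, E_6 = 7.117×10^-18 J / (1.602×10^-19 J/eV) = 44.4 eV.

E_6 = 44.4 eV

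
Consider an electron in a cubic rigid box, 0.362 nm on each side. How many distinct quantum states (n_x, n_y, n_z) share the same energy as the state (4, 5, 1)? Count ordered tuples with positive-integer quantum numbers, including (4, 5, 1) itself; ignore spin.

The level has n_x² + n_y² + n_z² = 42. The ordered positive-integer solutions are (1, 4, 5), (1, 5, 4), (4, 1, 5), (4, 5, 1), (5, 1, 4), (5, 4, 1).
That gives 6 states.

degeneracy = 6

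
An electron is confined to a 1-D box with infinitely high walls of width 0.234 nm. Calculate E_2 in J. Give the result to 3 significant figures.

For an infinite well E_n = n²h²/(8m_eL²), so E_1 = h²/(8m_eL²) = (6.626×10^-34)²/(8·9.109×10^-31·(2.34×10^-10 m)²) = 1.100×10^-18 J.
Then E_2 = 2²·E_1 = 4·1.100×10^-18 J = 4.40×10^-18 J.

E_2 = 4.40×10^-18 J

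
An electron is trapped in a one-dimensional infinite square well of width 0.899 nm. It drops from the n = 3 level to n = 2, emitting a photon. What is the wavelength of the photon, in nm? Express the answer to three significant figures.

E_1 = h²/(8m_eL²) = 7.455×10^-20 J, so ΔE = (3² − 2²)E_1 = 3.728×10^-19 J.
λ = hc/ΔE = (6.626×10^-34·2.998×10^8)/3.728×10^-19 = 5.33×10^-7 m = 533 nm.

λ = 533 nm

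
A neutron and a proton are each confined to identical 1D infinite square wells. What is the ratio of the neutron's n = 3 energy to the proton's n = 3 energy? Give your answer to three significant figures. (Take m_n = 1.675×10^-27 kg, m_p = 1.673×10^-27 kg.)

0.999

E_n ∝ 1/m at fixed n and L, so the ratio is m_p/m_n = 1.673×10^-27/1.675×10^-27 = 0.999.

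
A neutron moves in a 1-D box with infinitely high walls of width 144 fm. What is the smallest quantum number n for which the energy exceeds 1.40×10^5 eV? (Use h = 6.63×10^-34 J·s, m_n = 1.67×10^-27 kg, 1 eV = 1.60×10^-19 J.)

n = 4

E_1 = h²/(8m_nL²) = 1.587×10^-15 J = 9919 eV.
Need n² > 1.40×10^5/9919 = 14.11, i.e. n > 3.756.
The smallest integer satisfying this is n = 4.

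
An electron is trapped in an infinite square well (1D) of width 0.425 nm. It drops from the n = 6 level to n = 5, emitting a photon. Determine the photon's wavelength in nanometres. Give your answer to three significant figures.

λ = 54.1 nm

E_1 = h²/(8m_eL²) = 3.336×10^-19 J, so ΔE = (6² − 5²)E_1 = 3.670×10^-18 J.
λ = hc/ΔE = (6.626×10^-34·2.998×10^8)/3.670×10^-18 = 5.41×10^-8 m = 54.1 nm.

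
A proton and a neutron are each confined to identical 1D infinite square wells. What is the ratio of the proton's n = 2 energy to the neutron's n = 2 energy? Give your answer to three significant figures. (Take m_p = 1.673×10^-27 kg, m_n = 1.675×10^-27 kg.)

E_n ∝ 1/m at fixed n and L, so the ratio is m_n/m_p = 1.675×10^-27/1.673×10^-27 = 1.00.

1.00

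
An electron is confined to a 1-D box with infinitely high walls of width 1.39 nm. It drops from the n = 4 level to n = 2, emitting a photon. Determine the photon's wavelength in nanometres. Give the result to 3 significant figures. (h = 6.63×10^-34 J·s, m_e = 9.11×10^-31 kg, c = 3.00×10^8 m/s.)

λ = 531 nm

E_1 = h²/(8m_eL²) = 3.122×10^-20 J, so ΔE = (4² − 2²)E_1 = 3.746×10^-19 J.
λ = hc/ΔE = (6.63×10^-34·3.00×10^8)/3.746×10^-19 = 5.31×10^-7 m = 531 nm.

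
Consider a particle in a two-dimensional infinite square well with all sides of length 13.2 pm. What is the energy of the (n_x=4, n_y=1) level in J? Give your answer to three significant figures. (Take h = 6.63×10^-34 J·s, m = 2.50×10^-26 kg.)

For a 2D rectangular well E = (h²/8m)·Σ n_i²/L_i² = (6.63×10^-34)²/(8·2.50×10^-26) · [4²/(13.2 pm)² + 1²/(13.2 pm)²].
Evaluating gives E = 2.14×10^-19 J.

E = 2.14×10^-19 J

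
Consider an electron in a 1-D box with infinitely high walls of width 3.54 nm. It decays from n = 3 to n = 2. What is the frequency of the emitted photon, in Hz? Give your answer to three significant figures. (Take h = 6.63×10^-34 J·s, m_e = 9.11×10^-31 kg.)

f = 3.63×10^13 Hz

E_1 = h²/(8m_eL²) = 4.813×10^-21 J and ΔE = (3² − 2²)E_1 = 2.406×10^-20 J.
f = ΔE/h = 2.406×10^-20/6.63×10^-34 = 3.63×10^13 Hz.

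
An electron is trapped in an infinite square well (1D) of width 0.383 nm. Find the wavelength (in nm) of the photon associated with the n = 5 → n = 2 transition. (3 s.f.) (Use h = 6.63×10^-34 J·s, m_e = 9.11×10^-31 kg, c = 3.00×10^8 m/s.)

λ = 23.0 nm

E_1 = h²/(8m_eL²) = 4.112×10^-19 J, so ΔE = (5² − 2²)E_1 = 8.635×10^-18 J.
λ = hc/ΔE = (6.63×10^-34·3.00×10^8)/8.635×10^-18 = 2.30×10^-8 m = 23.0 nm.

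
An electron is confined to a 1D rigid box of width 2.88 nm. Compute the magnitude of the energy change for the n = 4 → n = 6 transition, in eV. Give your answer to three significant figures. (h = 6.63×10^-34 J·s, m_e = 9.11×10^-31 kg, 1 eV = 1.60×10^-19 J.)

|ΔE| = 0.909 eV

E_1 = h²/(8m_eL²) = 7.272×10^-21 J.
|ΔE| = |4² − 6²|·E_1 = 20·7.272×10^-21 J = 1.454×10^-19 J = 0.909 eV.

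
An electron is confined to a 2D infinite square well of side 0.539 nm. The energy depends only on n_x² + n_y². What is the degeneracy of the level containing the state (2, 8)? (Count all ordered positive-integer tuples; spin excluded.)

The level has n_x² + n_y² = 68. The ordered positive-integer solutions are (2, 8), (8, 2).
That gives 2 states.

degeneracy = 2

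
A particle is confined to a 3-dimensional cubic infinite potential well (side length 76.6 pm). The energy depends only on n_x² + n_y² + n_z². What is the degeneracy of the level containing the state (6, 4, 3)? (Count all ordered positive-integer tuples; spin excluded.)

The level has n_x² + n_y² + n_z² = 61. The ordered positive-integer solutions are (3, 4, 6), (3, 6, 4), (4, 3, 6), (4, 6, 3), (6, 3, 4), (6, 4, 3).
That gives 6 states.

degeneracy = 6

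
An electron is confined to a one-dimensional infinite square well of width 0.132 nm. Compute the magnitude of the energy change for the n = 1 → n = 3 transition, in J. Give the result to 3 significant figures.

E_1 = h²/(8m_eL²) = 3.458×10^-18 J.
|ΔE| = |1² − 3²|·E_1 = 8·3.458×10^-18 J = 2.77×10^-17 J.

|ΔE| = 2.77×10^-17 J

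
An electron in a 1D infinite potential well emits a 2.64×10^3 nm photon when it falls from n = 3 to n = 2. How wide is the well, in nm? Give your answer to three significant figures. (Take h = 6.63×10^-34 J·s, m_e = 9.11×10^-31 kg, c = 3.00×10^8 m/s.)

The photon carries ΔE = hc/λ = 6.63×10^-34·3.00×10^8/2.64×10^-6 m = 7.534×10^-20 J.
Since ΔE = (3² − 2²)E_1, E_1 = 1.507×10^-20 J, and L = h/√(8m_eE_1) = 2.00×10^-9 m = 2.00 nm.

L = 2.00 nm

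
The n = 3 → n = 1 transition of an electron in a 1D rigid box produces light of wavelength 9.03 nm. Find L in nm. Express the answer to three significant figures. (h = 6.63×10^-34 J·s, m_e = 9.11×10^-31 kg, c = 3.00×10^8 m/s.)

L = 0.148 nm

The photon carries ΔE = hc/λ = 6.63×10^-34·3.00×10^8/9.03×10^-9 m = 2.203×10^-17 J.
Since ΔE = (3² − 1²)E_1, E_1 = 2.754×10^-18 J, and L = h/√(8m_eE_1) = 1.48×10^-10 m = 0.148 nm.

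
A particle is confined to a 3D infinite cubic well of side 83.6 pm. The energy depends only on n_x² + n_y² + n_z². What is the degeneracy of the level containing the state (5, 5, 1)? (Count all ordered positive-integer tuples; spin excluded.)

degeneracy = 6

The level has n_x² + n_y² + n_z² = 51. The ordered positive-integer solutions are (1, 1, 7), (1, 5, 5), (1, 7, 1), (5, 1, 5), (5, 5, 1), (7, 1, 1).
That gives 6 states.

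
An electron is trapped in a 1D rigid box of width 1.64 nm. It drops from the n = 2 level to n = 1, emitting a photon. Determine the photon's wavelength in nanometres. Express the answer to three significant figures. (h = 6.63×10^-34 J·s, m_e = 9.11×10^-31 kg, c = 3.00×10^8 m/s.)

E_1 = h²/(8m_eL²) = 2.242×10^-20 J, so ΔE = (2² − 1²)E_1 = 6.726×10^-20 J.
λ = hc/ΔE = (6.63×10^-34·3.00×10^8)/6.726×10^-20 = 2.96×10^-6 m = 2.96×10^3 nm.

λ = 2.96×10^3 nm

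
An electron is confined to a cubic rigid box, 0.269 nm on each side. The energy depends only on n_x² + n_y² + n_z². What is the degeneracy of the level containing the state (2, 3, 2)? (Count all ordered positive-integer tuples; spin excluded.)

The level has n_x² + n_y² + n_z² = 17. The ordered positive-integer solutions are (2, 2, 3), (2, 3, 2), (3, 2, 2).
That gives 3 states.

degeneracy = 3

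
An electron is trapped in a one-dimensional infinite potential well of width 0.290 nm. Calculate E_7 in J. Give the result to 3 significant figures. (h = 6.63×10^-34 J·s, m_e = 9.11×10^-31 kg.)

E_7 = 3.51×10^-17 J

For an infinite well E_n = n²h²/(8m_eL²), so E_1 = h²/(8m_eL²) = (6.63×10^-34)²/(8·9.11×10^-31·(2.90×10^-10 m)²) = 7.172×10^-19 J.
Then E_7 = 7²·E_1 = 49·7.172×10^-19 J = 3.51×10^-17 J.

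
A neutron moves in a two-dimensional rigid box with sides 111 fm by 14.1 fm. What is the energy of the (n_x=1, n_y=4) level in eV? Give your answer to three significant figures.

E = 1.65×10^7 eV

For a 2D rectangular well E = (h²/8m_n)·Σ n_i²/L_i² = (6.626×10^-34)²/(8·1.675×10^-27) · [1²/(111 fm)² + 4²/(14.1 fm)²].
Evaluating gives E = 2.639×10^-12 J = 1.65×10^7 eV.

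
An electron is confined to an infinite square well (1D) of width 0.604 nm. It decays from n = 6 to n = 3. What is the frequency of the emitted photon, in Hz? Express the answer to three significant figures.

E_1 = h²/(8m_eL²) = 1.651×10^-19 J and ΔE = (6² − 3²)E_1 = 4.458×10^-18 J.
f = ΔE/h = 4.458×10^-18/6.626×10^-34 = 6.73×10^15 Hz.

f = 6.73×10^15 Hz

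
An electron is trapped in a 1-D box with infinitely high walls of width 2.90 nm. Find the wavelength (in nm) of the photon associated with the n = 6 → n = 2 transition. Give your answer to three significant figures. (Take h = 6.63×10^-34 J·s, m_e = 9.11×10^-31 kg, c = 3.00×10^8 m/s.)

λ = 867 nm

E_1 = h²/(8m_eL²) = 7.172×10^-21 J, so ΔE = (6² − 2²)E_1 = 2.295×10^-19 J.
λ = hc/ΔE = (6.63×10^-34·3.00×10^8)/2.295×10^-19 = 8.67×10^-7 m = 867 nm.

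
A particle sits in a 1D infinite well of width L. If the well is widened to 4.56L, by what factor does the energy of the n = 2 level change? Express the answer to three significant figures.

E_n ∝ 1/L², so the energy scales by 1/4.56² = 0.0481.

0.0481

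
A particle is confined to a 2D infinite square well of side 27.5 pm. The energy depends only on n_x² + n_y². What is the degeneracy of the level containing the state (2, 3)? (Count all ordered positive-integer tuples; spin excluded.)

degeneracy = 2

The level has n_x² + n_y² = 13. The ordered positive-integer solutions are (2, 3), (3, 2).
That gives 2 states.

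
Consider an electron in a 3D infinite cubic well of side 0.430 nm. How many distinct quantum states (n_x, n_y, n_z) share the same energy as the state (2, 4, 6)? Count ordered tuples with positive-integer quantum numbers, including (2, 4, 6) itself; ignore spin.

degeneracy = 6

The level has n_x² + n_y² + n_z² = 56. The ordered positive-integer solutions are (2, 4, 6), (2, 6, 4), (4, 2, 6), (4, 6, 2), (6, 2, 4), (6, 4, 2).
That gives 6 states.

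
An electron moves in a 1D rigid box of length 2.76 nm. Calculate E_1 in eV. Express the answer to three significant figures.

E_1 = 0.0494 eV

For an infinite well E_n = n²h²/(8m_eL²), so E_1 = h²/(8m_eL²) = (6.626×10^-34)²/(8·9.109×10^-31·(2.76×10^-9 m)²) = 7.909×10^-21 J.
Converting, E_1 = 7.909×10^-21 J / (1.602×10^-19 J/eV) = 0.0494 eV.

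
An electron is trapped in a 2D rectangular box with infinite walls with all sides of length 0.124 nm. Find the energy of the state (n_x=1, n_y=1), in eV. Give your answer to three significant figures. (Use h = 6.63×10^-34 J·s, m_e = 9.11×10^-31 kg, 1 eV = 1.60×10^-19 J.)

For a 2D rectangular well E = (h²/8m_e)·Σ n_i²/L_i² = (6.63×10^-34)²/(8·9.11×10^-31) · [1²/(0.124 nm)² + 1²/(0.124 nm)²].
Evaluating gives E = 7.845×10^-18 J = 49.0 eV.

E = 49.0 eV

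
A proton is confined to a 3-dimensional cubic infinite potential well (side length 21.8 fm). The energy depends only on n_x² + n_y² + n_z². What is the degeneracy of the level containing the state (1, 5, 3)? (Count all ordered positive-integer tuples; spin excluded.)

degeneracy = 6

The level has n_x² + n_y² + n_z² = 35. The ordered positive-integer solutions are (1, 3, 5), (1, 5, 3), (3, 1, 5), (3, 5, 1), (5, 1, 3), (5, 3, 1).
That gives 6 states.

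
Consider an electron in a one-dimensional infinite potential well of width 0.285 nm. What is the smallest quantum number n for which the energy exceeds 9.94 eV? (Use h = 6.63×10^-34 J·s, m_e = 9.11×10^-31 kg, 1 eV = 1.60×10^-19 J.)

n = 2

E_1 = h²/(8m_eL²) = 7.426×10^-19 J = 4.641 eV.
Need n² > 9.94/4.641 = 2.142, i.e. n > 1.464.
The smallest integer satisfying this is n = 2.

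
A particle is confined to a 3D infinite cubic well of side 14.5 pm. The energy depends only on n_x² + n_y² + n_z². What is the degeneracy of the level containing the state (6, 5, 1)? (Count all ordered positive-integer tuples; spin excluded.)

The level has n_x² + n_y² + n_z² = 62. The ordered positive-integer solutions are (1, 5, 6), (1, 6, 5), (2, 3, 7), (2, 7, 3), (3, 2, 7), (3, 7, 2), (5, 1, 6), (5, 6, 1), (6, 1, 5), (6, 5, 1), (7, 2, 3), (7, 3, 2).
That gives 12 states.

degeneracy = 12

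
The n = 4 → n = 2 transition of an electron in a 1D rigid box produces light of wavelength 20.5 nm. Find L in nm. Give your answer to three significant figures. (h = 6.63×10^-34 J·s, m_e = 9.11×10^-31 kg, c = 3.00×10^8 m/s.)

L = 0.273 nm

The photon carries ΔE = hc/λ = 6.63×10^-34·3.00×10^8/2.05×10^-8 m = 9.702×10^-18 J.
Since ΔE = (4² − 2²)E_1, E_1 = 8.085×10^-19 J, and L = h/√(8m_eE_1) = 2.73×10^-10 m = 0.273 nm.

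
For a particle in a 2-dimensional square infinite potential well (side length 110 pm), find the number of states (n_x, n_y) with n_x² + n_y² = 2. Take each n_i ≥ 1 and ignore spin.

degeneracy = 1

The level has n_x² + n_y² = 2. The ordered positive-integer solutions are (1, 1).
That gives 1 state.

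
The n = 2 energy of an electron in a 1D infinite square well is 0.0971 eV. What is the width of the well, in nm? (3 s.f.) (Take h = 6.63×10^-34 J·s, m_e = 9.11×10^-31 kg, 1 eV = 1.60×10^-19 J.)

From E_n = n²h²/(8m_eL²), L = n·h/√(8m_eE_n).
E_2 = 0.0971 eV = 1.554×10^-20 J, so L = 2·6.63×10^-34/√(8·9.11×10^-31·1.554×10^-20) = 3.94×10^-9 m = 3.94 nm.

L = 3.94 nm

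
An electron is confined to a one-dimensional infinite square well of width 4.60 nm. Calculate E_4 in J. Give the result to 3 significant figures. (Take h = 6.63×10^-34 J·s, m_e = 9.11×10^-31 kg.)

E_4 = 4.56×10^-20 J

For an infinite well E_n = n²h²/(8m_eL²), so E_1 = h²/(8m_eL²) = (6.63×10^-34)²/(8·9.11×10^-31·(4.60×10^-9 m)²) = 2.850×10^-21 J.
Then E_4 = 4²·E_1 = 16·2.850×10^-21 J = 4.56×10^-20 J.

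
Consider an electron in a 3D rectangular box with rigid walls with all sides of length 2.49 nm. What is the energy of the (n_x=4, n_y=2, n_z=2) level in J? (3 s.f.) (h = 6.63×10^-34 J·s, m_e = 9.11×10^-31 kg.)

For a 3D rectangular well E = (h²/8m_e)·Σ n_i²/L_i² = (6.63×10^-34)²/(8·9.11×10^-31) · [4²/(2.49 nm)² + 2²/(2.49 nm)² + 2²/(2.49 nm)²].
Evaluating gives E = 2.33×10^-19 J.

E = 2.33×10^-19 J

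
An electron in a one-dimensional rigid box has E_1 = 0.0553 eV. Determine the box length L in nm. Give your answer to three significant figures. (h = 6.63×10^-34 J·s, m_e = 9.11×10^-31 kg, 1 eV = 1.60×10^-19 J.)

L = 2.61 nm

From E_n = n²h²/(8m_eL²), L = n·h/√(8m_eE_n).
E_1 = 0.0553 eV = 8.848×10^-21 J, so L = 1·6.63×10^-34/√(8·9.11×10^-31·8.848×10^-21) = 2.61×10^-9 m = 2.61 nm.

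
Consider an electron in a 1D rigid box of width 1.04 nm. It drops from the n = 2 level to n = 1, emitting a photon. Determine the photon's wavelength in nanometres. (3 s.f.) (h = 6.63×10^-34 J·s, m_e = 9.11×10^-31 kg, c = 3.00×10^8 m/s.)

λ = 1.19×10^3 nm

E_1 = h²/(8m_eL²) = 5.576×10^-20 J, so ΔE = (2² − 1²)E_1 = 1.673×10^-19 J.
λ = hc/ΔE = (6.63×10^-34·3.00×10^8)/1.673×10^-19 = 1.19×10^-6 m = 1.19×10^3 nm.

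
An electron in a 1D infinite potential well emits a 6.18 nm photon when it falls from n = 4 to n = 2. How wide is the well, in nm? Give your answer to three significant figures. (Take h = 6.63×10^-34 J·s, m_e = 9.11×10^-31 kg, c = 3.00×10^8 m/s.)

L = 0.150 nm

The photon carries ΔE = hc/λ = 6.63×10^-34·3.00×10^8/6.18×10^-9 m = 3.218×10^-17 J.
Since ΔE = (4² − 2²)E_1, E_1 = 2.682×10^-18 J, and L = h/√(8m_eE_1) = 1.50×10^-10 m = 0.150 nm.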